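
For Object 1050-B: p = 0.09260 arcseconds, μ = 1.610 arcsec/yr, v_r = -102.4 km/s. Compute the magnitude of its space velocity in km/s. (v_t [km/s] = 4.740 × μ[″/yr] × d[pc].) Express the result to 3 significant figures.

131 km/s

d = 1/p = 1/0.09260″ = 10.799 pc.
v_t = 4.740 μ d = 4.740 × 1.610 × 10.799 = 82.411 km/s.
v = √(v_r² + v_t²) = √((-102.4)² + 82.411²) = √17277.3 = 131.44 km/s.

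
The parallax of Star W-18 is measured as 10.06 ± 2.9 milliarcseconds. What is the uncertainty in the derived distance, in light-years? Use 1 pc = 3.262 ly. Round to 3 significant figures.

d = 1/p, so σ_d = σ_p / p².
σ_d = 0.00290 / (0.01006)² = 0.00290 / 0.0001012 = 28.656 pc = 28.656 × 3.262 ly = 93.476 ly.

93.5 ly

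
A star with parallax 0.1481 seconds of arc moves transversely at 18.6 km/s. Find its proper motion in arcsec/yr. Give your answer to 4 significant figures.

d = 1/p = 1/0.1481″ = 6.7522 pc.
μ = v_t / (4.74 d) = 18.6 / (4.74 × 6.7522) = 18.6 / 32.005 = 0.58116 ″/yr.

0.5812 arcsec/yr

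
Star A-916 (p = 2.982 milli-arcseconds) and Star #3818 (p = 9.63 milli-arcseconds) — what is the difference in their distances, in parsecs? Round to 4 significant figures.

231.5 pc

d_A = 1/0.002982″ = 335.35 pc; d_B = 1/0.009630″ = 103.84 pc.
|d_B − d_A| = |103.84 − 335.35| = 231.51 pc.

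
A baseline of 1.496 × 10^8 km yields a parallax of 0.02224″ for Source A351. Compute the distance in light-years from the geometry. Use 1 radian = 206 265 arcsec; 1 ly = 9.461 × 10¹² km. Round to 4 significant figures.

146.7 ly

θ = 0.02224″ = 0.02224/206265 = 1.0782 × 10^-7 rad.
d = B/θ = (1.496 × 10^8) / (1.0782 × 10^-7) = 1.3875 × 10^15 km = (1.3875 × 10^15) / (9.461 × 10^12) ly = 146.65 ly.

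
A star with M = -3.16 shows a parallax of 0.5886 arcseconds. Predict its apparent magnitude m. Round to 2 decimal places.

m = -7.01

d = 1/p = 1/0.5886″ = 1.6989 pc.
m − M = 5 log₁₀ d − 5 = 5 log₁₀(1.6989) − 5 = 1.1508 − 5 = -3.8492.
m = M + (m − M) = -3.16 + (-3.8492) = -7.01.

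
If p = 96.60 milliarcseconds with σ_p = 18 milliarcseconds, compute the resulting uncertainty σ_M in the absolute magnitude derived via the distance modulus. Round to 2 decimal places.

σ_M = 0.40 mag

M = m − 5 log₁₀ d + 5 = m + 5 log₁₀ p + 5, so ∂M/∂p = 5/(p ln 10).
σ_M = (5/ln 10) · (σ_p/p) = 2.1715 × 18/96.60 = 2.1715 × 0.18634 = 0.40464.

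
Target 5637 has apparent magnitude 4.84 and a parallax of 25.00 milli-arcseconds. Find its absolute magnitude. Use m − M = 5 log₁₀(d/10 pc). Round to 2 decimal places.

d = 1/p = 1/0.02500″ = 40 pc.
m − M = 5 log₁₀(40) − 5 = 8.0103 − 5 = 3.0103.
M = m − (m − M) = 4.84 − 3.0103 = 1.83.

M = 1.83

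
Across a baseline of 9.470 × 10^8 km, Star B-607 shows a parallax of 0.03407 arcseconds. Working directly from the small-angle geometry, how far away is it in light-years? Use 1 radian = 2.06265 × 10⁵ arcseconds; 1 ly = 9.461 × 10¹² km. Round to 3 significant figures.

θ = 0.03407″ = 0.03407/206265 = 1.6518 × 10^-7 rad.
d = B/θ = (9.470 × 10^8) / (1.6518 × 10^-7) = 5.7331 × 10^15 km = (5.7331 × 10^15) / (9.461 × 10^12) ly = 605.97 ly.

606 ly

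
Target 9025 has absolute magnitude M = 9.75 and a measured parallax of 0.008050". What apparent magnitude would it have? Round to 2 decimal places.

d = 1/p = 1/0.008050″ = 124.22 pc.
m − M = 5 log₁₀ d − 5 = 5 log₁₀(124.22) − 5 = 10.4710 − 5 = 5.4710.
m = M + (m − M) = 9.75 + 5.4710 = 15.22.

m = 15.22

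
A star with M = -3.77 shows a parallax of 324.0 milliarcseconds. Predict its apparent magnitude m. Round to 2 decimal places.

d = 1/p = 1/0.3240″ = 3.0864 pc.
m − M = 5 log₁₀ d − 5 = 5 log₁₀(3.0864) − 5 = 2.4473 − 5 = -2.5527.
m = M + (m − M) = -3.77 + (-2.5527) = -6.32.

m = -6.32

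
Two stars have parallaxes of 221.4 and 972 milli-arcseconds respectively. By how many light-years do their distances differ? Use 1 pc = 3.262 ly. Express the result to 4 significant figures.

d_A = 1/0.2214″ = 4.5167 pc; d_B = 1/0.9720″ = 1.0288 pc.
|d_B − d_A| = |1.0288 − 4.5167| = 3.4879 pc = 3.4879 × 3.262 ly = 11.378 ly.

11.38 ly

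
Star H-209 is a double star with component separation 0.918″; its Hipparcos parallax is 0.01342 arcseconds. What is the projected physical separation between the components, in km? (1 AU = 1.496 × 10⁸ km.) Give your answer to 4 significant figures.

d = 1/p = 1/0.01342″ = 74.516 pc.
At distance d (pc), an angle of θ arcsec spans θ·d AU: s = 0.918 × 74.516 = 68.406 AU.
= 68.406 × 1.496 × 10⁸ km = 1.0234 × 10^10 km.

1.023 × 10^10 km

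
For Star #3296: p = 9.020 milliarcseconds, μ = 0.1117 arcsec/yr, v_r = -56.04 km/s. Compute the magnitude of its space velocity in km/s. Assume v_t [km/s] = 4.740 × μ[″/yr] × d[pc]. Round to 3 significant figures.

d = 1/p = 1/0.009020″ = 110.86 pc.
v_t = 4.740 μ d = 4.740 × 0.1117 × 110.86 = 58.696 km/s.
v = √(v_r² + v_t²) = √((-56.04)² + 58.696²) = √6585.7 = 81.152 km/s.

81.2 km/s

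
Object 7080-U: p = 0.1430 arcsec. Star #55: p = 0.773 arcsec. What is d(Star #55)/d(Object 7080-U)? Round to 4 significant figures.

Since d = 1/p, d_B/d_A = p_A/p_B.
= 0.1430 / 0.773 = 0.18499.

0.1850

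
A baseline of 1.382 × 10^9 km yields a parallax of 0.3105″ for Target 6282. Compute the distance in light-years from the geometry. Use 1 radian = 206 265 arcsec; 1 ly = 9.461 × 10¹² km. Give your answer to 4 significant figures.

97.04 ly

θ = 0.3105″ = 0.3105/206265 = 1.5053 × 10^-6 rad.
d = B/θ = (1.382 × 10^9) / (1.5053 × 10^-6) = 9.1809 × 10^14 km = (9.1809 × 10^14) / (9.461 × 10^12) ly = 97.039 ly.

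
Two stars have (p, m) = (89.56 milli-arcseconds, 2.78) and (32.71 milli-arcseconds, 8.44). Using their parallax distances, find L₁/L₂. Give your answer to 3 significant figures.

d₁ = 1/p₁ = 1/0.08956″ = 11.166 pc; d₂ = 1/p₂ = 1/0.03271″ = 30.572 pc.
M₁ = m₁ − 5 log₁₀ d₁ + 5 = 2.78 − 5.2395 + 5 = 2.5405.
M₂ = 8.44 − 7.4266 + 5 = 6.0134.
L₁/L₂ = 10^(0.4(M₂ − M₁)) = 10^(0.4 × 3.4729) = 10^1.38916 = 24.5.

L₁/L₂ = 24.5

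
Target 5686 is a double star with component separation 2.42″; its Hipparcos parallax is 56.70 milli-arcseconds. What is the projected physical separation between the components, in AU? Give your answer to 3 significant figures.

d = 1/p = 1/0.05670″ = 17.637 pc.
At distance d (pc), an angle of θ arcsec spans θ·d AU: s = 2.42 × 17.637 = 42.682 AU.

42.7 AU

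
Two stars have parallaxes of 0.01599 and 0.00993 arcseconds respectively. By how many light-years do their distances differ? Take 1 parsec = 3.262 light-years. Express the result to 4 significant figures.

124.5 ly

d_A = 1/0.01599″ = 62.539 pc; d_B = 1/0.009930″ = 100.7 pc.
|d_B − d_A| = |100.7 − 62.539| = 38.161 pc = 38.161 × 3.262 ly = 124.48 ly.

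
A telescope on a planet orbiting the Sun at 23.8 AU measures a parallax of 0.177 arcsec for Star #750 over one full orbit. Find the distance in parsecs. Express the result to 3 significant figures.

With baseline B (in AU) and parallax p (in arcsec), d = B/p parsecs.
d = 23.8 / 0.177 = 134.46 pc.

134 pc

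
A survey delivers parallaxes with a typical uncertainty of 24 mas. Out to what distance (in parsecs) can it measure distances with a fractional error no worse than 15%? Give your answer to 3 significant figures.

σ_d/d = σ_p/p, so the condition is σ_p/p ≤ 0.15, i.e. p ≥ σ_p/0.15.
p_min = 24/0.15 = 160 mas = 0.16 arcsec.
d_max = 1/p_min = 1/0.16 = 6.25 pc.

6.25 pc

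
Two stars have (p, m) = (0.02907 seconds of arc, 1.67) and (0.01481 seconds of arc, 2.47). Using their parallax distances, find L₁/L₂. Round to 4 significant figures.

d₁ = 1/p₁ = 1/0.02907″ = 34.4 pc; d₂ = 1/p₂ = 1/0.01481″ = 67.522 pc.
M₁ = m₁ − 5 log₁₀ d₁ + 5 = 1.67 − 7.6828 + 5 = -1.0128.
M₂ = 2.47 − 9.1472 + 5 = -1.6772.
L₁/L₂ = 10^(0.4(M₂ − M₁)) = 10^(0.4 × (-0.6644)) = 10^(-0.26576) = 0.5423.

L₁/L₂ = 0.5423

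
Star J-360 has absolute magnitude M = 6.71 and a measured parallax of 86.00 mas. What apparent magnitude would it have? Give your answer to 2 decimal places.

d = 1/p = 1/0.08600″ = 11.628 pc.
m − M = 5 log₁₀ d − 5 = 5 log₁₀(11.628) − 5 = 5.3275 − 5 = 0.3275.
m = M + (m − M) = 6.71 + 0.3275 = 7.04.

m = 7.04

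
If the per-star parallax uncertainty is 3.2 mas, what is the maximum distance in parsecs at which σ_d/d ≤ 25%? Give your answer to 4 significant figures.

σ_d/d = σ_p/p, so the condition is σ_p/p ≤ 0.25, i.e. p ≥ σ_p/0.25.
p_min = 3.2/0.25 = 12.8 mas = 0.0128 arcsec.
d_max = 1/p_min = 1/0.0128 = 78.125 pc.

78.13 pc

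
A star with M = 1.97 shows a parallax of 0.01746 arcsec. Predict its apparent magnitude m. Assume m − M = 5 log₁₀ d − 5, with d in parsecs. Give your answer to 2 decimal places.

d = 1/p = 1/0.01746″ = 57.274 pc.
m − M = 5 log₁₀ d − 5 = 5 log₁₀(57.274) − 5 = 8.7898 − 5 = 3.7898.
m = M + (m − M) = 1.97 + 3.7898 = 5.76.

m = 5.76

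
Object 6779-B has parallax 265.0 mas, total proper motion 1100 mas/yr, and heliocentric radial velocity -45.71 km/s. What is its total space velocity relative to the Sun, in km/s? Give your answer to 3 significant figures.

49.8 km/s

d = 1/p = 1/0.2650″ = 3.7736 pc.
μ = 1100 mas/yr = 1.100 ″/yr.
v_t = 4.740 μ d = 4.740 × 1.100 × 3.7736 = 19.676 km/s.
v = √(v_r² + v_t²) = √((-45.71)² + 19.676²) = √2476.55 = 49.765 km/s.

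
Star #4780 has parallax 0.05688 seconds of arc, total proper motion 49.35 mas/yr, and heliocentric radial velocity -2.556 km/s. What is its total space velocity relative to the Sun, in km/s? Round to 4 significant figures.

4.842 km/s

d = 1/p = 1/0.05688″ = 17.581 pc.
μ = 49.35 mas/yr = 0.04935 ″/yr.
v_t = 4.740 μ d = 4.740 × 0.04935 × 17.581 = 4.1125 km/s.
v = √(v_r² + v_t²) = √((-2.556)² + 4.1125²) = √23.4458 = 4.8421 km/s.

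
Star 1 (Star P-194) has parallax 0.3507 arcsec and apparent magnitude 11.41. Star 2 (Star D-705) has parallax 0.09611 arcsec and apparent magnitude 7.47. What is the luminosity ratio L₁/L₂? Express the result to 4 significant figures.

d₁ = 1/p₁ = 1/0.3507″ = 2.8514 pc; d₂ = 1/p₂ = 1/0.09611″ = 10.405 pc.
M₁ = m₁ − 5 log₁₀ d₁ + 5 = 11.41 − 2.2753 + 5 = 14.1347.
M₂ = 7.47 − 5.0862 + 5 = 7.3838.
L₁/L₂ = 10^(0.4(M₂ − M₁)) = 10^(0.4 × (-6.7509)) = 10^(-2.70036) = 0.0019936.

L₁/L₂ = 0.001994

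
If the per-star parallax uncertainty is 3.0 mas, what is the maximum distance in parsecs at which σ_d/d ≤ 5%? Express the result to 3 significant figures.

16.7 pc

σ_d/d = σ_p/p, so the condition is σ_p/p ≤ 0.05, i.e. p ≥ σ_p/0.05.
p_min = 3.0/0.05 = 60 mas = 0.06 arcsec.
d_max = 1/p_min = 1/0.06 = 16.667 pc.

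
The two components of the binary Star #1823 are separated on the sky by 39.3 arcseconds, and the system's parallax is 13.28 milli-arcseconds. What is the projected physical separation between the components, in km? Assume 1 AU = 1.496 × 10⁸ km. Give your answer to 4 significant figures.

4.427 × 10^11 km

d = 1/p = 1/0.01328″ = 75.301 pc.
At distance d (pc), an angle of θ arcsec spans θ·d AU: s = 39.3 × 75.301 = 2959.3 AU.
= 2959.3 × 1.496 × 10⁸ km = 4.4271 × 10^11 km.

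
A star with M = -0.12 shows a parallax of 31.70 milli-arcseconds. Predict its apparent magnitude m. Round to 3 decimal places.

d = 1/p = 1/0.03170″ = 31.546 pc.
m − M = 5 log₁₀ d − 5 = 5 log₁₀(31.546) − 5 = 7.4947 − 5 = 2.4947.
m = M + (m − M) = -0.12 + 2.4947 = 2.375.

m = 2.375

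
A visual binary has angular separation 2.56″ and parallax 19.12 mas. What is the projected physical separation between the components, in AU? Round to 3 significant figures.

d = 1/p = 1/0.01912″ = 52.301 pc.
At distance d (pc), an angle of θ arcsec spans θ·d AU: s = 2.56 × 52.301 = 133.89 AU.

134 AU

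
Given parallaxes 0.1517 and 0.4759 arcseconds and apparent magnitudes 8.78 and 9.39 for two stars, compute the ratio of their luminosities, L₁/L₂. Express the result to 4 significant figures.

d₁ = 1/p₁ = 1/0.1517″ = 6.592 pc; d₂ = 1/p₂ = 1/0.4759″ = 2.1013 pc.
M₁ = m₁ − 5 log₁₀ d₁ + 5 = 8.78 − 4.0951 + 5 = 9.6849.
M₂ = 9.39 − 1.6124 + 5 = 12.7776.
L₁/L₂ = 10^(0.4(M₂ − M₁)) = 10^(0.4 × 3.0927) = 10^1.23708 = 17.262.

L₁/L₂ = 17.26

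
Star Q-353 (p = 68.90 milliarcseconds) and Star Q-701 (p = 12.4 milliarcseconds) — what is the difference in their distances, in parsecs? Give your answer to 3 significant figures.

66.1 pc

d_A = 1/0.06890″ = 14.514 pc; d_B = 1/0.01240″ = 80.645 pc.
|d_B − d_A| = |80.645 − 14.514| = 66.131 pc.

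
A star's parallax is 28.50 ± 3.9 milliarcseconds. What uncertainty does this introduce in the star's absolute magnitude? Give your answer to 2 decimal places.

σ_M = 0.30 mag

M = m − 5 log₁₀ d + 5 = m + 5 log₁₀ p + 5, so ∂M/∂p = 5/(p ln 10).
σ_M = (5/ln 10) · (σ_p/p) = 2.1715 × 3.9/28.50 = 2.1715 × 0.13684 = 0.29715.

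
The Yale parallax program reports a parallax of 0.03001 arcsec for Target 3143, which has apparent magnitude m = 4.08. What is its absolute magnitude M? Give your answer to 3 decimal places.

M = 1.466

d = 1/p = 1/0.03001″ = 33.322 pc.
m − M = 5 log₁₀(33.322) − 5 = 7.6137 − 5 = 2.6137.
M = m − (m − M) = 4.08 − 2.6137 = 1.466.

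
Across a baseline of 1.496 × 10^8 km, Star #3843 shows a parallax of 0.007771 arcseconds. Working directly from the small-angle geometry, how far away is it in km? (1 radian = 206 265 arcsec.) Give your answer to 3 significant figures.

3.97 × 10^15 km

θ = 0.007771″ = 0.007771/206265 = 3.7675 × 10^-8 rad.
d = B/θ = (1.496 × 10^8) / (3.7675 × 10^-8) = 3.9708 × 10^15 km.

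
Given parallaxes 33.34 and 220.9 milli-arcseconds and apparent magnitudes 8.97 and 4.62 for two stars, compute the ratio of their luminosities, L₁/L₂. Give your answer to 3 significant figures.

L₁/L₂ = 0.799

d₁ = 1/p₁ = 1/0.03334″ = 29.994 pc; d₂ = 1/p₂ = 1/0.2209″ = 4.5269 pc.
M₁ = m₁ − 5 log₁₀ d₁ + 5 = 8.97 − 7.3852 + 5 = 6.5848.
M₂ = 4.62 − 3.2790 + 5 = 6.3410.
L₁/L₂ = 10^(0.4(M₂ − M₁)) = 10^(0.4 × (-0.2438)) = 10^(-0.09752) = 0.79888.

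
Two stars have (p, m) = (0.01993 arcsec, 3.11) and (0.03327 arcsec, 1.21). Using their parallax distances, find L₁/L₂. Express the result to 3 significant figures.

d₁ = 1/p₁ = 1/0.01993″ = 50.176 pc; d₂ = 1/p₂ = 1/0.03327″ = 30.057 pc.
M₁ = m₁ − 5 log₁₀ d₁ + 5 = 3.11 − 8.5025 + 5 = -0.3925.
M₂ = 1.21 − 7.3897 + 5 = -1.1797.
L₁/L₂ = 10^(0.4(M₂ − M₁)) = 10^(0.4 × (-0.7872)) = 10^(-0.31488) = 0.48431.

L₁/L₂ = 0.484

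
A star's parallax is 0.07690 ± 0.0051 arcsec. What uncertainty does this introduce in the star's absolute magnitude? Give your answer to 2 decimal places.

M = m − 5 log₁₀ d + 5 = m + 5 log₁₀ p + 5, so ∂M/∂p = 5/(p ln 10).
σ_M = (5/ln 10) · (σ_p/p) = 2.1715 × 0.0051/0.07690 = 2.1715 × 0.06632 = 0.14401.

σ_M = 0.14 mag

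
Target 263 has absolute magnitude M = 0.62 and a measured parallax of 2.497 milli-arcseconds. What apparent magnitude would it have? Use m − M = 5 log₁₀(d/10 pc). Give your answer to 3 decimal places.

d = 1/p = 1/0.002497″ = 400.48 pc.
m − M = 5 log₁₀ d − 5 = 5 log₁₀(400.48) − 5 = 13.0129 − 5 = 8.0129.
m = M + (m − M) = 0.62 + 8.0129 = 8.633.

m = 8.633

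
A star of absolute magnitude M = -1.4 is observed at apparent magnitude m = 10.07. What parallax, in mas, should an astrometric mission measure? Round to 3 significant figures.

0.508 mas

m − M = 10.07 − (-1.4) = 11.47.
d = 10^((m−M)/5 + 1) = 10^3.294 = 1967.9 pc.
p = 1/d = 1/1967.9 = 0.00050816 arcsec = 0.50816 mas.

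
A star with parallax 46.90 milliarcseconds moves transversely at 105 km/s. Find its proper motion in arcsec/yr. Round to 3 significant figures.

1.04 arcsec/yr

d = 1/p = 1/0.04690″ = 21.322 pc.
μ = v_t / (4.74 d) = 105 / (4.74 × 21.322) = 105 / 101.07 = 1.0389 ″/yr.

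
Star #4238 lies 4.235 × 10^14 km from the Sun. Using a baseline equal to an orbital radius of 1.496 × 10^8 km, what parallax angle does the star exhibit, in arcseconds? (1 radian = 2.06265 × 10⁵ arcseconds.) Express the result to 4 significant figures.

0.07286 arcsec

θ ≈ B/d = (1.496 × 10^8) / (4.235 × 10^14) = 3.5325 × 10^-7 rad.
In arcseconds: 3.5325 × 10^-7 × 206265 = 0.072863″.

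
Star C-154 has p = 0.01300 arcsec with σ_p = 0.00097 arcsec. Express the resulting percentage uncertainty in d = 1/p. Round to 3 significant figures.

For d = 1/p, |σ_d/d| = |σ_p/p|.
σ_p/p = 0.00097 / 0.01300 = 0.074615 = 7.4615%.

7.46%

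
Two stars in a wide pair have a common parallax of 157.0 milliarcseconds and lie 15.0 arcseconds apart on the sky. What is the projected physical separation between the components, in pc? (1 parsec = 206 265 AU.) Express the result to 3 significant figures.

d = 1/p = 1/0.1570″ = 6.3694 pc.
At distance d (pc), an angle of θ arcsec spans θ·d AU: s = 15.0 × 6.3694 = 95.541 AU.
= 95.541 / 206265 = 0.00046320 pc.

0.000463 pc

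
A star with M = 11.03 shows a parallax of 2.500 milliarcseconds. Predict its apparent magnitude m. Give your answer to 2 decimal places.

m = 19.04

d = 1/p = 1/0.002500″ = 400 pc.
m − M = 5 log₁₀ d − 5 = 5 log₁₀(400) − 5 = 13.0103 − 5 = 8.0103.
m = M + (m − M) = 11.03 + 8.0103 = 19.04.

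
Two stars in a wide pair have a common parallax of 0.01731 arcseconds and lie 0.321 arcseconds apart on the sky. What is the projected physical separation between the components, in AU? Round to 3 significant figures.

d = 1/p = 1/0.01731″ = 57.77 pc.
At distance d (pc), an angle of θ arcsec spans θ·d AU: s = 0.321 × 57.77 = 18.544 AU.

18.5 AU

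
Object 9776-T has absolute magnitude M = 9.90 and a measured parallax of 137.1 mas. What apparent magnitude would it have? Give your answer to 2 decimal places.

m = 9.21

d = 1/p = 1/0.1371″ = 7.2939 pc.
m − M = 5 log₁₀ d − 5 = 5 log₁₀(7.2939) − 5 = 4.3148 − 5 = -0.6852.
m = M + (m − M) = 9.90 + (-0.6852) = 9.21.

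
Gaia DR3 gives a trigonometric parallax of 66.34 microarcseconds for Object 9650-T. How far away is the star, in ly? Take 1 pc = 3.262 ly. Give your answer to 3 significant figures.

49200 ly

p = 66.34 microarcseconds = 0.00006634 arcsec.
d = 1/p = 1/0.00006634 = 15074 pc.
In light-years: 15074 × 3.262 = 49171 ly.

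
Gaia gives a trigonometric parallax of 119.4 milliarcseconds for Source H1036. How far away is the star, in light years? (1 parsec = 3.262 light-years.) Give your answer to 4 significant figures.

p = 119.4 milliarcseconds = 0.1194 arcsec.
d = 1/p = 1/0.1194 = 8.3752 pc.
In light-years: 8.3752 × 3.262 = 27.32 ly.

27.32 light years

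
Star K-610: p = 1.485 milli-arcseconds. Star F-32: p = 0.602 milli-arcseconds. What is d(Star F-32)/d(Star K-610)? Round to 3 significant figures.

Since d = 1/p, d_B/d_A = p_A/p_B.
= 1.485 / 0.602 = 2.4668.

2.47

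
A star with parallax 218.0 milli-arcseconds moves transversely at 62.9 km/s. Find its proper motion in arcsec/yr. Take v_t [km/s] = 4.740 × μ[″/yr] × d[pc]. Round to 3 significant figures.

2.89 arcsec/yr

d = 1/p = 1/0.2180″ = 4.5872 pc.
μ = v_t / (4.74 d) = 62.9 / (4.74 × 4.5872) = 62.9 / 21.743 = 2.8929 ″/yr.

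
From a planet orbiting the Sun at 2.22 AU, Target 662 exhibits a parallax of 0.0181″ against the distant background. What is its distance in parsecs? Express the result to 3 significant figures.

123 pc

With baseline B (in AU) and parallax p (in arcsec), d = B/p parsecs.
d = 2.22 / 0.0181 = 122.65 pc.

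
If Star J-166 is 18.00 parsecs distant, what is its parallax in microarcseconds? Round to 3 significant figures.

p = 1/d = 1/18 = 0.055556 arcsec.
= 0.055556 × 10⁶ = 55556 μas.

55600 μas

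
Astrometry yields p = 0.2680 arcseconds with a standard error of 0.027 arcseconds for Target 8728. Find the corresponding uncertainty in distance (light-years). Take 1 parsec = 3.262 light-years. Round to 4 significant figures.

1.226 ly

d = 1/p, so σ_d = σ_p / p².
σ_d = 0.0270 / (0.2680)² = 0.0270 / 0.071824 = 0.37592 pc = 0.37592 × 3.262 ly = 1.2263 ly.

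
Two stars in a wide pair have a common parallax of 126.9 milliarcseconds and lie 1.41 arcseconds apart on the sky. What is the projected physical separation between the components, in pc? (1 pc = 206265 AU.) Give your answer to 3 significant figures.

5.39 × 10^-5 pc

d = 1/p = 1/0.1269″ = 7.8802 pc.
At distance d (pc), an angle of θ arcsec spans θ·d AU: s = 1.41 × 7.8802 = 11.111 AU.
= 11.111 / 206265 = 5.3868 × 10^-5 pc.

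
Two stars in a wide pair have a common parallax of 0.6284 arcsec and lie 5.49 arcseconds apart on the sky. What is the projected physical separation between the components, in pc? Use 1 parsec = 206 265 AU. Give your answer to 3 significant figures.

d = 1/p = 1/0.6284″ = 1.5913 pc.
At distance d (pc), an angle of θ arcsec spans θ·d AU: s = 5.49 × 1.5913 = 8.7362 AU.
= 8.7362 / 206265 = 4.2354 × 10^-5 pc.

4.24 × 10^-5 pc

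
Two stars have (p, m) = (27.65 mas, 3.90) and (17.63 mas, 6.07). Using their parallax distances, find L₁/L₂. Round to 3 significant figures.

L₁/L₂ = 3.00

d₁ = 1/p₁ = 1/0.02765″ = 36.166 pc; d₂ = 1/p₂ = 1/0.01763″ = 56.721 pc.
M₁ = m₁ − 5 log₁₀ d₁ + 5 = 3.90 − 7.7915 + 5 = 1.1085.
M₂ = 6.07 − 8.7687 + 5 = 2.3013.
L₁/L₂ = 10^(0.4(M₂ − M₁)) = 10^(0.4 × 1.1928) = 10^0.47712 = 3.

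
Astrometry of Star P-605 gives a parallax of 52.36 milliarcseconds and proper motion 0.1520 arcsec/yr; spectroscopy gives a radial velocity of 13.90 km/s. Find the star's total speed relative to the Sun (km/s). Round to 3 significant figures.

19.6 km/s

d = 1/p = 1/0.05236″ = 19.099 pc.
v_t = 4.740 μ d = 4.740 × 0.1520 × 19.099 = 13.76 km/s.
v = √(v_r² + v_t²) = √(13.90² + 13.76²) = √382.548 = 19.559 km/s.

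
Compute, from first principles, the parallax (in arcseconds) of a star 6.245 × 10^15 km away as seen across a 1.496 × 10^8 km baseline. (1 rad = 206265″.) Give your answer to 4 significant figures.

0.004941 arcsec

θ ≈ B/d = (1.496 × 10^8) / (6.245 × 10^15) = 2.3955 × 10^-8 rad.
In arcseconds: 2.3955 × 10^-8 × 206265 = 0.0049411″.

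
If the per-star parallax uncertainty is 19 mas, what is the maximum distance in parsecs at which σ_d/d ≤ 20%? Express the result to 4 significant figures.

σ_d/d = σ_p/p, so the condition is σ_p/p ≤ 0.20, i.e. p ≥ σ_p/0.20.
p_min = 19/0.20 = 95 mas = 0.095 arcsec.
d_max = 1/p_min = 1/0.095 = 10.526 pc.

10.53 pc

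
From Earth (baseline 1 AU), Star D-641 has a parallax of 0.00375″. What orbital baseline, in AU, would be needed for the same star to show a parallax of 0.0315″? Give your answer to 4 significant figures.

Parallax scales linearly with baseline: p ∝ B, so B = p_target / p_Earth × 1 AU.
B = 0.0315 / 0.00375 = 8.4 AU.

8.400 AU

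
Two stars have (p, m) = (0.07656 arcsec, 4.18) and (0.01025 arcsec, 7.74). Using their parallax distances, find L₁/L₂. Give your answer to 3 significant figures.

L₁/L₂ = 0.476

d₁ = 1/p₁ = 1/0.07656″ = 13.062 pc; d₂ = 1/p₂ = 1/0.01025″ = 97.561 pc.
M₁ = m₁ − 5 log₁₀ d₁ + 5 = 4.18 − 5.5800 + 5 = 3.6000.
M₂ = 7.74 − 9.9464 + 5 = 2.7936.
L₁/L₂ = 10^(0.4(M₂ − M₁)) = 10^(0.4 × (-0.8064)) = 10^(-0.32256) = 0.47582.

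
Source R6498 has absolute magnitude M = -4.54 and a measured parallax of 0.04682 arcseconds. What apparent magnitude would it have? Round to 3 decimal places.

d = 1/p = 1/0.04682″ = 21.358 pc.
m − M = 5 log₁₀ d − 5 = 5 log₁₀(21.358) − 5 = 6.6478 − 5 = 1.6478.
m = M + (m − M) = -4.54 + 1.6478 = -2.892.

m = -2.892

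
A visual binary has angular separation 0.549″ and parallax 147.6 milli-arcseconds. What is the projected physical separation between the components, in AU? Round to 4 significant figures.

3.720 AU

d = 1/p = 1/0.1476″ = 6.7751 pc.
At distance d (pc), an angle of θ arcsec spans θ·d AU: s = 0.549 × 6.7751 = 3.7195 AU.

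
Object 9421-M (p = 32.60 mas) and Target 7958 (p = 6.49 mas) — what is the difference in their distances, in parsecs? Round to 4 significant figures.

123.4 pc

d_A = 1/0.03260″ = 30.675 pc; d_B = 1/0.006490″ = 154.08 pc.
|d_B − d_A| = |154.08 − 30.675| = 123.41 pc.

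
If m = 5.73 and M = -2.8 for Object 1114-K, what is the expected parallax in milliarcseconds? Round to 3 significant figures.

m − M = 5.73 − (-2.8) = 8.53.
d = 10^((m−M)/5 + 1) = 10^2.706 = 508.16 pc.
p = 1/d = 1/508.16 = 0.0019679 arcsec = 1.9679 mas.

1.97 mas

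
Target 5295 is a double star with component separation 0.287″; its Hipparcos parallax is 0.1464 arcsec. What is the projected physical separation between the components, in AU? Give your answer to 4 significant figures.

1.960 AU

d = 1/p = 1/0.1464″ = 6.8306 pc.
At distance d (pc), an angle of θ arcsec spans θ·d AU: s = 0.287 × 6.8306 = 1.9604 AU.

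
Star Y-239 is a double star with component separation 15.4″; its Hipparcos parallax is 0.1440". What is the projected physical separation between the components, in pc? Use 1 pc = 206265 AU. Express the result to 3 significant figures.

0.000518 pc

d = 1/p = 1/0.1440″ = 6.9444 pc.
At distance d (pc), an angle of θ arcsec spans θ·d AU: s = 15.4 × 6.9444 = 106.94 AU.
= 106.94 / 206265 = 0.00051846 pc.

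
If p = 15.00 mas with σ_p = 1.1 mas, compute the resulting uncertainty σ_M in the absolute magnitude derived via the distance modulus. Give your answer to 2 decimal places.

σ_M = 0.16 mag

M = m − 5 log₁₀ d + 5 = m + 5 log₁₀ p + 5, so ∂M/∂p = 5/(p ln 10).
σ_M = (5/ln 10) · (σ_p/p) = 2.1715 × 1.1/15.00 = 2.1715 × 0.073333 = 0.15924.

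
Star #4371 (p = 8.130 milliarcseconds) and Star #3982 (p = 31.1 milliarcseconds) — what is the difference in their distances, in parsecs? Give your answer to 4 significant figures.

90.85 pc

d_A = 1/0.008130″ = 123 pc; d_B = 1/0.03110″ = 32.154 pc.
|d_B − d_A| = |32.154 − 123| = 90.846 pc.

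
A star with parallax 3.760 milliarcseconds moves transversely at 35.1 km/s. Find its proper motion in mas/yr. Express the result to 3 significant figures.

d = 1/p = 1/0.003760″ = 265.96 pc.
μ = v_t / (4.74 d) = 35.1 / (4.74 × 265.96) = 35.1 / 1260.7 = 0.027842 ″/yr = 27.842 mas/yr.

27.8 mas/yr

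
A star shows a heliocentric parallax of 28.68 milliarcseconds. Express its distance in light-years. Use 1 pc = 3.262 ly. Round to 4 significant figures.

113.7 light years

p = 28.68 milliarcseconds = 0.02868 arcsec.
d = 1/p = 1/0.02868 = 34.868 pc.
In light-years: 34.868 × 3.262 = 113.74 ly.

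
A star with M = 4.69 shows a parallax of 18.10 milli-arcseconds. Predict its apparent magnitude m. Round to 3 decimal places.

m = 8.402

d = 1/p = 1/0.01810″ = 55.249 pc.
m − M = 5 log₁₀ d − 5 = 5 log₁₀(55.249) − 5 = 8.7116 − 5 = 3.7116.
m = M + (m − M) = 4.69 + 3.7116 = 8.402.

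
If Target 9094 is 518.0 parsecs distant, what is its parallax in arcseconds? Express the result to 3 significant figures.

0.00193 arcsec

p = 1/d = 1/518 = 0.0019305 arcsec.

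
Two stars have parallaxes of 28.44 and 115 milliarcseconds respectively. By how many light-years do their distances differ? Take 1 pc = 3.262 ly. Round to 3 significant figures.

86.3 ly

d_A = 1/0.02844″ = 35.162 pc; d_B = 1/0.1150″ = 8.6957 pc.
|d_B − d_A| = |8.6957 − 35.162| = 26.466 pc = 26.466 × 3.262 ly = 86.332 ly.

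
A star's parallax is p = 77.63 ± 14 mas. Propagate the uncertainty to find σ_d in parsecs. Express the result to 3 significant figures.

d = 1/p, so σ_d = σ_p / p².
σ_d = 0.0140 / (0.07763)² = 0.0140 / 0.0060264 = 2.3231 pc.

2.32 pc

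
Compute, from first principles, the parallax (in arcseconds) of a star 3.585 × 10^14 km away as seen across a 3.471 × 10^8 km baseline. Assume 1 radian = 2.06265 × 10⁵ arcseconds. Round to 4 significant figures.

θ ≈ B/d = (3.471 × 10^8) / (3.585 × 10^14) = 9.6820 × 10^-7 rad.
In arcseconds: 9.6820 × 10^-7 × 206265 = 0.19971″.

0.1997 arcsec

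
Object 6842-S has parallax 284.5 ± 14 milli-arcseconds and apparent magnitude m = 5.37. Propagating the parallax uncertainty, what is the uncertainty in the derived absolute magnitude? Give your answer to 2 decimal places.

M = m − 5 log₁₀ d + 5 = m + 5 log₁₀ p + 5, so ∂M/∂p = 5/(p ln 10).
σ_M = (5/ln 10) · (σ_p/p) = 2.1715 × 14/284.5 = 2.1715 × 0.049209 = 0.10686.

σ_M = 0.11 mag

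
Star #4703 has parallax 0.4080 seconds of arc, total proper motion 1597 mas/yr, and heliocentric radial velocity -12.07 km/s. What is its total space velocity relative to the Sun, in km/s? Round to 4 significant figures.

22.13 km/s

d = 1/p = 1/0.4080″ = 2.451 pc.
μ = 1597 mas/yr = 1.597 ″/yr.
v_t = 4.740 μ d = 4.740 × 1.597 × 2.451 = 18.554 km/s.
v = √(v_r² + v_t²) = √((-12.07)² + 18.554²) = √489.936 = 22.134 km/s.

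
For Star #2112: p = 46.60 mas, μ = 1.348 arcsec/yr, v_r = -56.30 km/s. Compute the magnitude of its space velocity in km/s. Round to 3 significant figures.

148 km/s

d = 1/p = 1/0.04660″ = 21.459 pc.
v_t = 4.740 μ d = 4.740 × 1.348 × 21.459 = 137.11 km/s.
v = √(v_r² + v_t²) = √((-56.30)² + 137.11²) = √21968.8 = 148.22 km/s.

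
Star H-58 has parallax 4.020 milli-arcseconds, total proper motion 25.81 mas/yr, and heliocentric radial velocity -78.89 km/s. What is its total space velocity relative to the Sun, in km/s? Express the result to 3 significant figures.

84.6 km/s

d = 1/p = 1/0.004020″ = 248.76 pc.
μ = 25.81 mas/yr = 0.02581 ″/yr.
v_t = 4.740 μ d = 4.740 × 0.02581 × 248.76 = 30.433 km/s.
v = √(v_r² + v_t²) = √((-78.89)² + 30.433²) = √7149.8 = 84.556 km/s.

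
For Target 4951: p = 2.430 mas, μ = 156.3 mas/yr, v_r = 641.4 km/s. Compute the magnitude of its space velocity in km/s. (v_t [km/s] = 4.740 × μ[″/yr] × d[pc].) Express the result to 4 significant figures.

d = 1/p = 1/0.002430″ = 411.52 pc.
μ = 156.3 mas/yr = 0.1563 ″/yr.
v_t = 4.740 μ d = 4.740 × 0.1563 × 411.52 = 304.88 km/s.
v = √(v_r² + v_t²) = √(641.4² + 304.88²) = √504346 = 710.17 km/s.

710.2 km/s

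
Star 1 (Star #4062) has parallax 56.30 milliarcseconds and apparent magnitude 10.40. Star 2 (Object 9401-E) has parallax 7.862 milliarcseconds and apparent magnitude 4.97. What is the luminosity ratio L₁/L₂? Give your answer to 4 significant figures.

d₁ = 1/p₁ = 1/0.05630″ = 17.762 pc; d₂ = 1/p₂ = 1/0.007862″ = 127.19 pc.
M₁ = m₁ − 5 log₁₀ d₁ + 5 = 10.40 − 6.2475 + 5 = 9.1525.
M₂ = 4.97 − 10.5223 + 5 = -0.5523.
L₁/L₂ = 10^(0.4(M₂ − M₁)) = 10^(0.4 × (-9.7048)) = 10^(-3.88192) = 0.00013124.

L₁/L₂ = 0.0001312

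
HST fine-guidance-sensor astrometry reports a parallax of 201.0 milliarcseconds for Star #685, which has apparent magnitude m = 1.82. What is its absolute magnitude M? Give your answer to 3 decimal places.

M = 3.336

d = 1/p = 1/0.2010″ = 4.9751 pc.
m − M = 5 log₁₀(4.9751) − 5 = 3.4840 − 5 = -1.5160.
M = m − (m − M) = 1.82 − (-1.5160) = 3.336.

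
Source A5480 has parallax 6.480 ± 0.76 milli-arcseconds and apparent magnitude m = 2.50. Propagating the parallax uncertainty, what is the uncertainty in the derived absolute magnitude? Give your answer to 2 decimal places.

σ_M = 0.25 mag

M = m − 5 log₁₀ d + 5 = m + 5 log₁₀ p + 5, so ∂M/∂p = 5/(p ln 10).
σ_M = (5/ln 10) · (σ_p/p) = 2.1715 × 0.76/6.480 = 2.1715 × 0.11728 = 0.25467.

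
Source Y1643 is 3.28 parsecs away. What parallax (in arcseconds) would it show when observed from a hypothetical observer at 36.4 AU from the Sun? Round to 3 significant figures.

11.1 arcsec

p (arcsec) = B (AU) / d (pc).
p = 36.4 / 3.28 = 11.098 arcsec.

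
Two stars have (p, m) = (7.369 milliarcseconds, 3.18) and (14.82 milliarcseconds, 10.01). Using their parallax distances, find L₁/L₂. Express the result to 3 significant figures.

L₁/L₂ = 2180

d₁ = 1/p₁ = 1/0.007369″ = 135.7 pc; d₂ = 1/p₂ = 1/0.01482″ = 67.476 pc.
M₁ = m₁ − 5 log₁₀ d₁ + 5 = 3.18 − 10.6629 + 5 = -2.4829.
M₂ = 10.01 − 9.1457 + 5 = 5.8643.
L₁/L₂ = 10^(0.4(M₂ − M₁)) = 10^(0.4 × 8.3472) = 10^3.33888 = 2182.1.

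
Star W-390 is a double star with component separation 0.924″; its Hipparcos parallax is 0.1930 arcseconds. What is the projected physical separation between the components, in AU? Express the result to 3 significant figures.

d = 1/p = 1/0.1930″ = 5.1813 pc.
At distance d (pc), an angle of θ arcsec spans θ·d AU: s = 0.924 × 5.1813 = 4.7875 AU.

4.79 AU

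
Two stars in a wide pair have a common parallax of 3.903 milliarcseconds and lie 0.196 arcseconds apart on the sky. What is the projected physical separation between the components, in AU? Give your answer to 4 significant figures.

50.22 AU

d = 1/p = 1/0.003903″ = 256.21 pc.
At distance d (pc), an angle of θ arcsec spans θ·d AU: s = 0.196 × 256.21 = 50.217 AU.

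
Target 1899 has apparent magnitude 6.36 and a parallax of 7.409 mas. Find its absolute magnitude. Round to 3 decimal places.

M = 0.709

d = 1/p = 1/0.007409″ = 134.97 pc.
m − M = 5 log₁₀(134.97) − 5 = 10.6512 − 5 = 5.6512.
M = m − (m − M) = 6.36 − 5.6512 = 0.709.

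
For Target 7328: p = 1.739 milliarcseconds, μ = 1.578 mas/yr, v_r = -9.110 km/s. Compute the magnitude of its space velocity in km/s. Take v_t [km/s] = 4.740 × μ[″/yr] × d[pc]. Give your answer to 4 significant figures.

d = 1/p = 1/0.001739″ = 575.04 pc.
μ = 1.578 mas/yr = 0.001578 ″/yr.
v_t = 4.740 μ d = 4.740 × 0.001578 × 575.04 = 4.3011 km/s.
v = √(v_r² + v_t²) = √((-9.110)² + 4.3011²) = √101.492 = 10.074 km/s.

10.07 km/s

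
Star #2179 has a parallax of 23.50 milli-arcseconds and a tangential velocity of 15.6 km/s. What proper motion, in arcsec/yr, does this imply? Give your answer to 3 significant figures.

d = 1/p = 1/0.02350″ = 42.553 pc.
μ = v_t / (4.74 d) = 15.6 / (4.74 × 42.553) = 15.6 / 201.7 = 0.077343 ″/yr.

0.0773 arcsec/yr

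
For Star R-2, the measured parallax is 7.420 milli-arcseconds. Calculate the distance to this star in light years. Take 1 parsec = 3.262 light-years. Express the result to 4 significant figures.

p = 7.420 milli-arcseconds = 0.007420 arcsec.
d = 1/p = 1/0.007420 = 134.77 pc.
In light-years: 134.77 × 3.262 = 439.62 ly.

439.6 light years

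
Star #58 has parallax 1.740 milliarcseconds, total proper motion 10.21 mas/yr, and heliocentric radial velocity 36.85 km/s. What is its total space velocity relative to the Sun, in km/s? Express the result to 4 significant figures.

46.17 km/s

d = 1/p = 1/0.001740″ = 574.71 pc.
μ = 10.21 mas/yr = 0.01021 ″/yr.
v_t = 4.740 μ d = 4.740 × 0.01021 × 574.71 = 27.813 km/s.
v = √(v_r² + v_t²) = √(36.85² + 27.813²) = √2131.49 = 46.168 km/s.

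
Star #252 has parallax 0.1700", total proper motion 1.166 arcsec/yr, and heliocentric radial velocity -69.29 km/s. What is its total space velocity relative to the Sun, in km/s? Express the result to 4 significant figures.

d = 1/p = 1/0.1700″ = 5.8824 pc.
v_t = 4.740 μ d = 4.740 × 1.166 × 5.8824 = 32.511 km/s.
v = √(v_r² + v_t²) = √((-69.29)² + 32.511²) = √5858.07 = 76.538 km/s.

76.54 km/s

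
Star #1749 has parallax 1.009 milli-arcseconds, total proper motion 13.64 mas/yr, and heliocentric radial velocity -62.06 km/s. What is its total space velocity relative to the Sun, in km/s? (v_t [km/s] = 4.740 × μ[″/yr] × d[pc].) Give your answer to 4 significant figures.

89.20 km/s

d = 1/p = 1/0.001009″ = 991.08 pc.
μ = 13.64 mas/yr = 0.01364 ″/yr.
v_t = 4.740 μ d = 4.740 × 0.01364 × 991.08 = 64.077 km/s.
v = √(v_r² + v_t²) = √((-62.06)² + 64.077²) = √7957.31 = 89.204 km/s.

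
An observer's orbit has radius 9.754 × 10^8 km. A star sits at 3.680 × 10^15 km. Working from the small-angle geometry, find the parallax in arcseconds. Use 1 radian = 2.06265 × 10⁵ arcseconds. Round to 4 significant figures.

0.05467 arcsec

θ ≈ B/d = (9.754 × 10^8) / (3.680 × 10^15) = 2.6505 × 10^-7 rad.
In arcseconds: 2.6505 × 10^-7 × 206265 = 0.054671″.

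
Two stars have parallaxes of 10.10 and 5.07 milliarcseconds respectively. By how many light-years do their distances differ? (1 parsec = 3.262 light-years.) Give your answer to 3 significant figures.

320 ly

d_A = 1/0.01010″ = 99.01 pc; d_B = 1/0.005070″ = 197.24 pc.
|d_B − d_A| = |197.24 − 99.01| = 98.23 pc = 98.23 × 3.262 ly = 320.43 ly.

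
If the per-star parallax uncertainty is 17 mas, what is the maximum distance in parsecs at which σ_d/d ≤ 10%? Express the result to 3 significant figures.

σ_d/d = σ_p/p, so the condition is σ_p/p ≤ 0.10, i.e. p ≥ σ_p/0.10.
p_min = 17/0.10 = 170 mas = 0.17 arcsec.
d_max = 1/p_min = 1/0.17 = 5.8824 pc.

5.88 pc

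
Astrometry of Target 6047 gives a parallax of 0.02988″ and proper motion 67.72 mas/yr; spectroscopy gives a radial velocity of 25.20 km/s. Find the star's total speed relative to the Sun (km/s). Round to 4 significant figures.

d = 1/p = 1/0.02988″ = 33.467 pc.
μ = 67.72 mas/yr = 0.06772 ″/yr.
v_t = 4.740 μ d = 4.740 × 0.06772 × 33.467 = 10.743 km/s.
v = √(v_r² + v_t²) = √(25.20² + 10.743²) = √750.452 = 27.394 km/s.

27.39 km/s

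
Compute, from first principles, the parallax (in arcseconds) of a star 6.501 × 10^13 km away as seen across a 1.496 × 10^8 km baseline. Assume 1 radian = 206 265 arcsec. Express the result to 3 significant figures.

0.475 arcsec

θ ≈ B/d = (1.496 × 10^8) / (6.501 × 10^13) = 2.3012 × 10^-6 rad.
In arcseconds: 2.3012 × 10^-6 × 206265 = 0.47466″.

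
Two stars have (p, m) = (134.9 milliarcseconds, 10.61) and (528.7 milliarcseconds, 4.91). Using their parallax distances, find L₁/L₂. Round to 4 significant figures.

L₁/L₂ = 0.08061

d₁ = 1/p₁ = 1/0.1349″ = 7.4129 pc; d₂ = 1/p₂ = 1/0.5287″ = 1.8914 pc.
M₁ = m₁ − 5 log₁₀ d₁ + 5 = 10.61 − 4.3499 + 5 = 11.2601.
M₂ = 4.91 − 1.3839 + 5 = 8.5261.
L₁/L₂ = 10^(0.4(M₂ − M₁)) = 10^(0.4 × (-2.7340)) = 10^(-1.09360) = 0.080612.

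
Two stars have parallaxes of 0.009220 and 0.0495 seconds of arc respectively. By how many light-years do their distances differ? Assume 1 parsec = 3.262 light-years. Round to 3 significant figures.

d_A = 1/0.009220″ = 108.46 pc; d_B = 1/0.04950″ = 20.202 pc.
|d_B − d_A| = |20.202 − 108.46| = 88.258 pc = 88.258 × 3.262 ly = 287.9 ly.

288 ly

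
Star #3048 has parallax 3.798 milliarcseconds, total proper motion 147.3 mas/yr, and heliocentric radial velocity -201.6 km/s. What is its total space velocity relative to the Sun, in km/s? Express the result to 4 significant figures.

d = 1/p = 1/0.003798″ = 263.3 pc.
μ = 147.3 mas/yr = 0.1473 ″/yr.
v_t = 4.740 μ d = 4.740 × 0.1473 × 263.3 = 183.84 km/s.
v = √(v_r² + v_t²) = √((-201.6)² + 183.84²) = √74439.7 = 272.84 km/s.

272.8 km/s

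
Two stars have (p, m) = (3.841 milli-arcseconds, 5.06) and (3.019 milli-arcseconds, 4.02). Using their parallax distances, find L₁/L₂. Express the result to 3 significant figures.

d₁ = 1/p₁ = 1/0.003841″ = 260.35 pc; d₂ = 1/p₂ = 1/0.003019″ = 331.24 pc.
M₁ = m₁ − 5 log₁₀ d₁ + 5 = 5.06 − 12.0778 + 5 = -2.0178.
M₂ = 4.02 − 12.6007 + 5 = -3.5807.
L₁/L₂ = 10^(0.4(M₂ − M₁)) = 10^(0.4 × (-1.5629)) = 10^(-0.62516) = 0.23705.

L₁/L₂ = 0.237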